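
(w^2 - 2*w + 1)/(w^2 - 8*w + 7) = (w - 1)/(w - 7)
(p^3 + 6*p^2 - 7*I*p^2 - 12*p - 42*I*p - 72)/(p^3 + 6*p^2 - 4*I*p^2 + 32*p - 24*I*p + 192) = (p^2 - 7*I*p - 12)/(p^2 - 4*I*p + 32)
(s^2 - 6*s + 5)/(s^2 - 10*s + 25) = (s - 1)/(s - 5)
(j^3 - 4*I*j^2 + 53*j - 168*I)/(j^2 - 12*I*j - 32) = (j^2 + 4*I*j + 21)/(j - 4*I)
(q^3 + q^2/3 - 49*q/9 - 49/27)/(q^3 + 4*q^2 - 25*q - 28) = (27*q^3 + 9*q^2 - 147*q - 49)/(27*(q^3 + 4*q^2 - 25*q - 28))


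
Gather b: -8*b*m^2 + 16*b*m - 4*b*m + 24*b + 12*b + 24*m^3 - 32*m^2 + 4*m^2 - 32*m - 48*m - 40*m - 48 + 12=b*(-8*m^2 + 12*m + 36) + 24*m^3 - 28*m^2 - 120*m - 36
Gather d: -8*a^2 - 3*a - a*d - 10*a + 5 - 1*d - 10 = -8*a^2 - 13*a + d*(-a - 1) - 5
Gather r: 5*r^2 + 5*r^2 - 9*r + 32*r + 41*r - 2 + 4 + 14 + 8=10*r^2 + 64*r + 24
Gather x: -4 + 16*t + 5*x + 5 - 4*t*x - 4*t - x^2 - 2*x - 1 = 12*t - x^2 + x*(3 - 4*t)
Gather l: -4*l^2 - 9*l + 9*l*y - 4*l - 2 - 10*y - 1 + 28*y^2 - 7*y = -4*l^2 + l*(9*y - 13) + 28*y^2 - 17*y - 3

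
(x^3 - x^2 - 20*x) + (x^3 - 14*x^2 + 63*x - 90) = 2*x^3 - 15*x^2 + 43*x - 90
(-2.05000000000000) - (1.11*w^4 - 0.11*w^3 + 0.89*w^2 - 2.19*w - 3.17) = -1.11*w^4 + 0.11*w^3 - 0.89*w^2 + 2.19*w + 1.12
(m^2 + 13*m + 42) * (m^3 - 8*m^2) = m^5 + 5*m^4 - 62*m^3 - 336*m^2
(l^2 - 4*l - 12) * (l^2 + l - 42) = l^4 - 3*l^3 - 58*l^2 + 156*l + 504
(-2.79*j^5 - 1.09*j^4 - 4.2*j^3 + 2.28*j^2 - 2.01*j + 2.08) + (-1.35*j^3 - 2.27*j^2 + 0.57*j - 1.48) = -2.79*j^5 - 1.09*j^4 - 5.55*j^3 + 0.00999999999999979*j^2 - 1.44*j + 0.6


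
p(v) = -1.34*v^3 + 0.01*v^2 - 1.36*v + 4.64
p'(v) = -4.02*v^2 + 0.02*v - 1.36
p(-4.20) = 109.81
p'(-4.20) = -72.36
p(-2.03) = 18.65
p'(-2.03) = -17.97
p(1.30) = -0.06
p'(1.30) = -8.13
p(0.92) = 2.35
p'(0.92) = -4.74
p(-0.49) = 5.47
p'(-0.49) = -2.34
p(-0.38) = 5.23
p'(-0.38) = -1.95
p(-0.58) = 5.69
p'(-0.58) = -2.72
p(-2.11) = 20.14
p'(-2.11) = -19.30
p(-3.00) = 44.99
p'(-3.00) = -37.60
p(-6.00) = 302.60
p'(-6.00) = -146.20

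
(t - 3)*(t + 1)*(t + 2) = t^3 - 7*t - 6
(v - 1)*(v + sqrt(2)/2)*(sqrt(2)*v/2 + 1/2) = sqrt(2)*v^3/2 - sqrt(2)*v^2/2 + v^2 - v + sqrt(2)*v/4 - sqrt(2)/4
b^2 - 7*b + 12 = (b - 4)*(b - 3)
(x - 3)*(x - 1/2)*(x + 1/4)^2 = x^4 - 3*x^3 - 3*x^2/16 + 17*x/32 + 3/32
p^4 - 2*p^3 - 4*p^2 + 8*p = p*(p - 2)^2*(p + 2)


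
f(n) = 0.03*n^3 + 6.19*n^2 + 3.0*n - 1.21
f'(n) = 0.09*n^2 + 12.38*n + 3.0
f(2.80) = 56.38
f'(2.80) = 38.37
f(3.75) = 98.67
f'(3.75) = 50.69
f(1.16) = 10.65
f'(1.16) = 17.48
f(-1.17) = 3.71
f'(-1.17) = -11.36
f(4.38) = 133.20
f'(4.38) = 58.95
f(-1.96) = 16.46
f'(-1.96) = -20.92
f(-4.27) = 96.51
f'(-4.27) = -48.22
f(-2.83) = 39.20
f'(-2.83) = -31.31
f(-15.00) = 1245.29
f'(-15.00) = -162.45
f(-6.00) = 197.15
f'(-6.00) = -68.04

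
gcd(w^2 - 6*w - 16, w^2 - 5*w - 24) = w - 8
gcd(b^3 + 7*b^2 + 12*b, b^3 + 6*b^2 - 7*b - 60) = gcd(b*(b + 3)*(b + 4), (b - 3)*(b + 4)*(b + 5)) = b + 4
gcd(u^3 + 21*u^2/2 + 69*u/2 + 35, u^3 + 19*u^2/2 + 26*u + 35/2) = u^2 + 17*u/2 + 35/2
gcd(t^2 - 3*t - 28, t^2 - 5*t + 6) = 1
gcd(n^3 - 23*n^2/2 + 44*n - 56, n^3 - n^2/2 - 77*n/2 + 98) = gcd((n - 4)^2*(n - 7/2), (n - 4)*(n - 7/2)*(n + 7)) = n^2 - 15*n/2 + 14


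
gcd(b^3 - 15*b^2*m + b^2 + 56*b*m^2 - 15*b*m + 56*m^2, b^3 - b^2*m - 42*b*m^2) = b - 7*m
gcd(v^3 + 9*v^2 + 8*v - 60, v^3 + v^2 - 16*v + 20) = v^2 + 3*v - 10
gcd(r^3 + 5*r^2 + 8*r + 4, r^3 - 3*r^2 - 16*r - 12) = r^2 + 3*r + 2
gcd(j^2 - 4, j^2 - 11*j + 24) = 1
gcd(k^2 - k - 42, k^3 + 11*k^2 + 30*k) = k + 6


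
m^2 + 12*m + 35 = (m + 5)*(m + 7)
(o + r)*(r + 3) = o*r + 3*o + r^2 + 3*r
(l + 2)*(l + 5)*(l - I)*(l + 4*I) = l^4 + 7*l^3 + 3*I*l^3 + 14*l^2 + 21*I*l^2 + 28*l + 30*I*l + 40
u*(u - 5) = u^2 - 5*u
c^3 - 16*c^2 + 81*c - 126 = (c - 7)*(c - 6)*(c - 3)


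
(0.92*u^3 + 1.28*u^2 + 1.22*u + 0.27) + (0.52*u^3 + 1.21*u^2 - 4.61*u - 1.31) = 1.44*u^3 + 2.49*u^2 - 3.39*u - 1.04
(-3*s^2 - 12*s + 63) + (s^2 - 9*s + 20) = -2*s^2 - 21*s + 83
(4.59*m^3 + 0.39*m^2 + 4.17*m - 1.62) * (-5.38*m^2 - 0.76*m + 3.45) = -24.6942*m^5 - 5.5866*m^4 - 6.8955*m^3 + 6.8919*m^2 + 15.6177*m - 5.589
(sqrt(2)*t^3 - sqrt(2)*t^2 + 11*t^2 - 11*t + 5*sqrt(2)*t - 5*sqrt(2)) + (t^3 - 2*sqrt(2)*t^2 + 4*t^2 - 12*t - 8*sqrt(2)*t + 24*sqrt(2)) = t^3 + sqrt(2)*t^3 - 3*sqrt(2)*t^2 + 15*t^2 - 23*t - 3*sqrt(2)*t + 19*sqrt(2)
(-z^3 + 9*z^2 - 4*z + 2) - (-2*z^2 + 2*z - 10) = -z^3 + 11*z^2 - 6*z + 12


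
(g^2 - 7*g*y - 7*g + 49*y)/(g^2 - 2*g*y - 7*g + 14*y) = (-g + 7*y)/(-g + 2*y)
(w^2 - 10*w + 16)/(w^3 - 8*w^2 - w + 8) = (w - 2)/(w^2 - 1)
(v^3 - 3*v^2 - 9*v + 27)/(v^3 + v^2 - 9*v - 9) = (v - 3)/(v + 1)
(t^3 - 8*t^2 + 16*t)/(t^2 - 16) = t*(t - 4)/(t + 4)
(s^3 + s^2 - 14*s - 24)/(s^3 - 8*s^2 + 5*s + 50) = (s^2 - s - 12)/(s^2 - 10*s + 25)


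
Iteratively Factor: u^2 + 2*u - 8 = (u - 2)*(u + 4)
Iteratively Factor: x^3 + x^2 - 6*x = (x)*(x^2 + x - 6) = x*(x + 3)*(x - 2)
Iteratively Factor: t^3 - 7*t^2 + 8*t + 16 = (t - 4)*(t^2 - 3*t - 4) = (t - 4)*(t + 1)*(t - 4)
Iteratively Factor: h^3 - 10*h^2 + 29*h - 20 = (h - 4)*(h^2 - 6*h + 5) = (h - 4)*(h - 1)*(h - 5)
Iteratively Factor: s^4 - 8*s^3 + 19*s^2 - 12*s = (s - 1)*(s^3 - 7*s^2 + 12*s) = (s - 3)*(s - 1)*(s^2 - 4*s) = s*(s - 3)*(s - 1)*(s - 4)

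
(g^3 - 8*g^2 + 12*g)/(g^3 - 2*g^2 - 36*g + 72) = g/(g + 6)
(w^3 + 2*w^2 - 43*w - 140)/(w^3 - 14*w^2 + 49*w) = (w^2 + 9*w + 20)/(w*(w - 7))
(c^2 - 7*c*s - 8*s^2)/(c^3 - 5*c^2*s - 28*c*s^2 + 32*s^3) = (-c - s)/(-c^2 - 3*c*s + 4*s^2)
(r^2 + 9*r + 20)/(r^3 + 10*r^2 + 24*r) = (r + 5)/(r*(r + 6))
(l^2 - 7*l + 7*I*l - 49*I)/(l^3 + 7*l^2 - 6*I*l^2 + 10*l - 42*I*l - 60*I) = (l^2 + l*(-7 + 7*I) - 49*I)/(l^3 + l^2*(7 - 6*I) + l*(10 - 42*I) - 60*I)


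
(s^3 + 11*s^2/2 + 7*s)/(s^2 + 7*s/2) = s + 2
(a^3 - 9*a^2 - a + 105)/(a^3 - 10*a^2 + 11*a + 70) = (a + 3)/(a + 2)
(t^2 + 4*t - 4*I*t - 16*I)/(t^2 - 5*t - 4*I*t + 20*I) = (t + 4)/(t - 5)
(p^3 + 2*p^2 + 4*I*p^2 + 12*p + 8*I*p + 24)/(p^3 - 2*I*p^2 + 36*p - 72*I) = (p + 2)/(p - 6*I)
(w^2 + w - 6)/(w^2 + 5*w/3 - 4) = 3*(w - 2)/(3*w - 4)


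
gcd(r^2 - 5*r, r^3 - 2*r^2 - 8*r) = r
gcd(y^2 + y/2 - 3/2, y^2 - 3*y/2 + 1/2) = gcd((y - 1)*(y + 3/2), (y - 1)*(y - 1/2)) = y - 1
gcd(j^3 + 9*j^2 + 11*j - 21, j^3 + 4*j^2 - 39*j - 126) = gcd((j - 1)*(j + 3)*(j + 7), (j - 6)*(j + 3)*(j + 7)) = j^2 + 10*j + 21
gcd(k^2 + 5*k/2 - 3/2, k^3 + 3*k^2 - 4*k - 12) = k + 3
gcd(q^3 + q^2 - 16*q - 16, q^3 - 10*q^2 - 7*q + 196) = q + 4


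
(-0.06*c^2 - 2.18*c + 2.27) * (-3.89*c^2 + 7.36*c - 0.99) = 0.2334*c^4 + 8.0386*c^3 - 24.8157*c^2 + 18.8654*c - 2.2473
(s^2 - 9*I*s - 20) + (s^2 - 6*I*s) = 2*s^2 - 15*I*s - 20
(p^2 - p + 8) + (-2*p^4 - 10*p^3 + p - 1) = -2*p^4 - 10*p^3 + p^2 + 7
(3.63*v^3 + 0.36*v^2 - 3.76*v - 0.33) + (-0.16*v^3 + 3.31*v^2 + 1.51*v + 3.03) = 3.47*v^3 + 3.67*v^2 - 2.25*v + 2.7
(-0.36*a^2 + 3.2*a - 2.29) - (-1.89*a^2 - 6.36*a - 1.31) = 1.53*a^2 + 9.56*a - 0.98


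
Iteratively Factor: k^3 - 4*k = (k + 2)*(k^2 - 2*k) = k*(k + 2)*(k - 2)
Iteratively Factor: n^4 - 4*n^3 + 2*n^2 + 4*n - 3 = (n + 1)*(n^3 - 5*n^2 + 7*n - 3) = (n - 1)*(n + 1)*(n^2 - 4*n + 3) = (n - 1)^2*(n + 1)*(n - 3)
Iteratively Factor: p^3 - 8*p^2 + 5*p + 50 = (p + 2)*(p^2 - 10*p + 25) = (p - 5)*(p + 2)*(p - 5)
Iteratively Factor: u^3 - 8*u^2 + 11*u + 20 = (u - 4)*(u^2 - 4*u - 5) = (u - 5)*(u - 4)*(u + 1)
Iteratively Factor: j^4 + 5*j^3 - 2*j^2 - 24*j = (j)*(j^3 + 5*j^2 - 2*j - 24) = j*(j - 2)*(j^2 + 7*j + 12) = j*(j - 2)*(j + 4)*(j + 3)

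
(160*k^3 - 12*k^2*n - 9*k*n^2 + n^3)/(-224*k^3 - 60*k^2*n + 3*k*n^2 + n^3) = (-5*k + n)/(7*k + n)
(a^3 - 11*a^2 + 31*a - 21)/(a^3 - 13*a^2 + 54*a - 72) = (a^2 - 8*a + 7)/(a^2 - 10*a + 24)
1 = 1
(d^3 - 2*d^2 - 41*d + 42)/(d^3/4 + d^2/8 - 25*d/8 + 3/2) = 8*(d^3 - 2*d^2 - 41*d + 42)/(2*d^3 + d^2 - 25*d + 12)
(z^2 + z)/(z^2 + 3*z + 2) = z/(z + 2)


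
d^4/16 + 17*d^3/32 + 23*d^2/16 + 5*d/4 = d*(d/4 + 1/2)*(d/4 + 1)*(d + 5/2)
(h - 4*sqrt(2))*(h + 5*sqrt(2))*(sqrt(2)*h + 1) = sqrt(2)*h^3 + 3*h^2 - 39*sqrt(2)*h - 40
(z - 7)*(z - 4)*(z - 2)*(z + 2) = z^4 - 11*z^3 + 24*z^2 + 44*z - 112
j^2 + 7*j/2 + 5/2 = (j + 1)*(j + 5/2)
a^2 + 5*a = a*(a + 5)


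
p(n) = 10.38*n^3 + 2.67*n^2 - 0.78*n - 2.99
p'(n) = 31.14*n^2 + 5.34*n - 0.78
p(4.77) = 1180.59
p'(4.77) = 733.22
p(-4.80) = -1085.67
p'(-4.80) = 691.05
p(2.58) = 191.03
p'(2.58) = 220.28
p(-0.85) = -6.77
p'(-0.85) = 17.18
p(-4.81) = -1092.60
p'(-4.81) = 693.99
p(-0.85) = -6.77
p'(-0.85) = 17.18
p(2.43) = 159.82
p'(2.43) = 196.07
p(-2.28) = -110.36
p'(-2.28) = 148.92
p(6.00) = 2330.53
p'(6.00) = 1152.30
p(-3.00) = -256.88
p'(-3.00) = 263.46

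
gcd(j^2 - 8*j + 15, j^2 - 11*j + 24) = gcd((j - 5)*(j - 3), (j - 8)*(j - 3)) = j - 3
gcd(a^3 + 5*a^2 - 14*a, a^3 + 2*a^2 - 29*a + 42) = a^2 + 5*a - 14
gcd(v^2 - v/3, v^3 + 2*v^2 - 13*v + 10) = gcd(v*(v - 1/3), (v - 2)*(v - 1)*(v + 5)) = 1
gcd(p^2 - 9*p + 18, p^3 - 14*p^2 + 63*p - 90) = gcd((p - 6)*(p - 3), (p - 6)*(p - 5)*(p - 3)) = p^2 - 9*p + 18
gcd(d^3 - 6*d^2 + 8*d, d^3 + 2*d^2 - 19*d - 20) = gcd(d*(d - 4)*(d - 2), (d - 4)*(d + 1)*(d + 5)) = d - 4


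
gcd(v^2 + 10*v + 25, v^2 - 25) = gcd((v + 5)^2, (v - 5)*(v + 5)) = v + 5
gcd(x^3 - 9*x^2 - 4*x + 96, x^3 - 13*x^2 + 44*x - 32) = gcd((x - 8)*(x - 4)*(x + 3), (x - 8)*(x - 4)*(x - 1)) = x^2 - 12*x + 32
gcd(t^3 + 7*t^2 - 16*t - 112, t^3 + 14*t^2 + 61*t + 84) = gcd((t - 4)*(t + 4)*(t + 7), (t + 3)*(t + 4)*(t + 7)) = t^2 + 11*t + 28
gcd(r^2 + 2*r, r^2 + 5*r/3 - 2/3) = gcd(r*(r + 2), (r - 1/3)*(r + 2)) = r + 2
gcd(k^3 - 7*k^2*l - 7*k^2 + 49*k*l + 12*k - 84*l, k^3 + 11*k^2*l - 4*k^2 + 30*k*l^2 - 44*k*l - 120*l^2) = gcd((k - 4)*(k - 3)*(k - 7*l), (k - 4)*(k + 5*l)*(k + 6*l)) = k - 4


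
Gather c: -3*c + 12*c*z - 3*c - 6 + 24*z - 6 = c*(12*z - 6) + 24*z - 12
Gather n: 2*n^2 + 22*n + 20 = 2*n^2 + 22*n + 20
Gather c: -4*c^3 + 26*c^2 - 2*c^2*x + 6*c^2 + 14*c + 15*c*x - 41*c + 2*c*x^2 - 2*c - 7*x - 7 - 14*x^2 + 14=-4*c^3 + c^2*(32 - 2*x) + c*(2*x^2 + 15*x - 29) - 14*x^2 - 7*x + 7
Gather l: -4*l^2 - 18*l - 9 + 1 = -4*l^2 - 18*l - 8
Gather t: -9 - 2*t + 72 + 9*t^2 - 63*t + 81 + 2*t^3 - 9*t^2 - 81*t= 2*t^3 - 146*t + 144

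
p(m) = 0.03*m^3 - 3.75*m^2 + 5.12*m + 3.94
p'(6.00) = -36.64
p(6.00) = -93.86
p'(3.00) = -16.57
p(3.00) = -13.64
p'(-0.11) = 5.95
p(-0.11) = 3.33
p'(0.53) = 1.17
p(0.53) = 5.60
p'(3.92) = -22.90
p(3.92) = -31.81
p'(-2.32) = 23.00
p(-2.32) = -28.50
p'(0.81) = -0.90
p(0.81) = 5.64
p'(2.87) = -15.66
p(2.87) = -11.54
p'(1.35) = -4.84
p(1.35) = 4.09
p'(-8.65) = 76.73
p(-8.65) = -340.35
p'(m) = 0.09*m^2 - 7.5*m + 5.12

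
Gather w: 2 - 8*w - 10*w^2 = -10*w^2 - 8*w + 2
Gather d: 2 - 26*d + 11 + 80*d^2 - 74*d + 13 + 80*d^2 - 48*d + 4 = 160*d^2 - 148*d + 30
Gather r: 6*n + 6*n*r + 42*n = 6*n*r + 48*n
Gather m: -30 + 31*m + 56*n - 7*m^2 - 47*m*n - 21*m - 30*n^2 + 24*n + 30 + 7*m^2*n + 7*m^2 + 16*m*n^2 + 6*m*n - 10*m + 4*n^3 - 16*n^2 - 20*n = 7*m^2*n + m*(16*n^2 - 41*n) + 4*n^3 - 46*n^2 + 60*n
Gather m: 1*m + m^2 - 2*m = m^2 - m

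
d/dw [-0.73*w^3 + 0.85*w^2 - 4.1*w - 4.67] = -2.19*w^2 + 1.7*w - 4.1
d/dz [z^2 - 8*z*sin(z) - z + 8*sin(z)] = -8*z*cos(z) + 2*z + 8*sqrt(2)*cos(z + pi/4) - 1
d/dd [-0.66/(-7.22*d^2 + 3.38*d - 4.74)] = (2.2308 - 9.5304*d)/(7.22*d^2 - 3.38*d + 4.74)^2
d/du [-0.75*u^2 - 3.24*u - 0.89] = -1.5*u - 3.24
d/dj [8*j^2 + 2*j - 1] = 16*j + 2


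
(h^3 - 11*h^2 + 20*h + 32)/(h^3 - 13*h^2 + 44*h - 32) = (h + 1)/(h - 1)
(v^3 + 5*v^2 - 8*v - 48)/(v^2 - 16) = (v^2 + v - 12)/(v - 4)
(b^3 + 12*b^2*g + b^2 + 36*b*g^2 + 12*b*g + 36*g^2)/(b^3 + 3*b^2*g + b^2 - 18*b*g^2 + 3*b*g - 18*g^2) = (b + 6*g)/(b - 3*g)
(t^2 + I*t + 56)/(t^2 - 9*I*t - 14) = (t + 8*I)/(t - 2*I)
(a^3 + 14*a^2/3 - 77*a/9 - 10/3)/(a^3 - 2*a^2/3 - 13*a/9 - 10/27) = 3*(a + 6)/(3*a + 2)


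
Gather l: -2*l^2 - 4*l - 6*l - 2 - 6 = -2*l^2 - 10*l - 8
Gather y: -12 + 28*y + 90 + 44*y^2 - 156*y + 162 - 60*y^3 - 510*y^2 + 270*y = -60*y^3 - 466*y^2 + 142*y + 240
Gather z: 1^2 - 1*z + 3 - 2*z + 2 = 6 - 3*z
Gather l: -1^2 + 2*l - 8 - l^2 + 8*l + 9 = -l^2 + 10*l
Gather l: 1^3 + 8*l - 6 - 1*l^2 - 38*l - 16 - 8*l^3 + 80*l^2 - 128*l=-8*l^3 + 79*l^2 - 158*l - 21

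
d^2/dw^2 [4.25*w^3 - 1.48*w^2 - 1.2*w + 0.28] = 25.5*w - 2.96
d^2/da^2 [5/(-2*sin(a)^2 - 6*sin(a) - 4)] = 5*(4*sin(a)^3 + 5*sin(a)^2 - 10*sin(a) - 14)/(2*(sin(a) + 1)^2*(sin(a) + 2)^3)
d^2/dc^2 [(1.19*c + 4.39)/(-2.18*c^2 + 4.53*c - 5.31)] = (-(1.19*c + 4.39)*(4.36*c - 4.53)*(8.72*c - 9.06) + (15.5652*c + 8.359)*(2.18*c^2 - 4.53*c + 5.31))/(2.18*c^2 - 4.53*c + 5.31)^3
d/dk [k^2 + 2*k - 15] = 2*k + 2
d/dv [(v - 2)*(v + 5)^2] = (v + 5)*(3*v + 1)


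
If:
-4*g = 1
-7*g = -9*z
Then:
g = -1/4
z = -7/36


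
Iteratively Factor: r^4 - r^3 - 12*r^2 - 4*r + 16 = (r + 2)*(r^3 - 3*r^2 - 6*r + 8) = (r - 4)*(r + 2)*(r^2 + r - 2) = (r - 4)*(r + 2)^2*(r - 1)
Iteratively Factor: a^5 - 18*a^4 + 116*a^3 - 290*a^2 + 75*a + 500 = (a - 5)*(a^4 - 13*a^3 + 51*a^2 - 35*a - 100) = (a - 5)*(a - 4)*(a^3 - 9*a^2 + 15*a + 25) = (a - 5)^2*(a - 4)*(a^2 - 4*a - 5) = (a - 5)^3*(a - 4)*(a + 1)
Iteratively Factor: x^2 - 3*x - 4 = (x - 4)*(x + 1)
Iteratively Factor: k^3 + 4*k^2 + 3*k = (k + 1)*(k^2 + 3*k) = k*(k + 1)*(k + 3)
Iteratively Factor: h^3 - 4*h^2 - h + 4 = (h - 1)*(h^2 - 3*h - 4) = (h - 4)*(h - 1)*(h + 1)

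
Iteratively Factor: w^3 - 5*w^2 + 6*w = (w - 2)*(w^2 - 3*w) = (w - 3)*(w - 2)*(w)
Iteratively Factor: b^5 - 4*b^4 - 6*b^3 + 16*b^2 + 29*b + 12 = (b + 1)*(b^4 - 5*b^3 - b^2 + 17*b + 12) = (b + 1)^2*(b^3 - 6*b^2 + 5*b + 12) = (b - 4)*(b + 1)^2*(b^2 - 2*b - 3) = (b - 4)*(b - 3)*(b + 1)^2*(b + 1)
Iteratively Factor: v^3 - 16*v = (v)*(v^2 - 16) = v*(v - 4)*(v + 4)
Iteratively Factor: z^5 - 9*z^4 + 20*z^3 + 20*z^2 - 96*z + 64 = (z + 2)*(z^4 - 11*z^3 + 42*z^2 - 64*z + 32) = (z - 1)*(z + 2)*(z^3 - 10*z^2 + 32*z - 32) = (z - 4)*(z - 1)*(z + 2)*(z^2 - 6*z + 8) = (z - 4)^2*(z - 1)*(z + 2)*(z - 2)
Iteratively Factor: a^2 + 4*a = (a + 4)*(a)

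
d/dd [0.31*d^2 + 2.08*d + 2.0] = 0.62*d + 2.08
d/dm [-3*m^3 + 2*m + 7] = 2 - 9*m^2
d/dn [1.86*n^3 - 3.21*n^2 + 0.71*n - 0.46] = 5.58*n^2 - 6.42*n + 0.71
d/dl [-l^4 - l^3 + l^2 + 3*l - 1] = -4*l^3 - 3*l^2 + 2*l + 3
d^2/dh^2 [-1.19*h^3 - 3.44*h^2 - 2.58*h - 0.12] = -7.14*h - 6.88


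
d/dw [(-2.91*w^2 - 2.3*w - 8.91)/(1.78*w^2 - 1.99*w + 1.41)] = (9.8849*w^2 + 23.5134*w - 20.9739)/(3.1684*w^4 - 7.0844*w^3 + 8.9797*w^2 - 5.6118*w + 1.9881)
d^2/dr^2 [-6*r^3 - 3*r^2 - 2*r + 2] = -36*r - 6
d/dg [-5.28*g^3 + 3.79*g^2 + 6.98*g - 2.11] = -15.84*g^2 + 7.58*g + 6.98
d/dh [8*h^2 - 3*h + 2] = 16*h - 3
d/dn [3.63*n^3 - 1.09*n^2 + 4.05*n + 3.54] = 10.89*n^2 - 2.18*n + 4.05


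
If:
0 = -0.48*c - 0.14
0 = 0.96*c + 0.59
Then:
No Solution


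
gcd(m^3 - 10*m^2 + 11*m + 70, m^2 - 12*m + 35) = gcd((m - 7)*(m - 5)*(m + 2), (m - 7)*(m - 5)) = m^2 - 12*m + 35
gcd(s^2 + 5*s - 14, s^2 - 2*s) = s - 2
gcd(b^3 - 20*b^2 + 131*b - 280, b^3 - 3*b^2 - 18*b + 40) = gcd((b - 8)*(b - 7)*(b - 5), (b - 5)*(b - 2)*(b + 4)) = b - 5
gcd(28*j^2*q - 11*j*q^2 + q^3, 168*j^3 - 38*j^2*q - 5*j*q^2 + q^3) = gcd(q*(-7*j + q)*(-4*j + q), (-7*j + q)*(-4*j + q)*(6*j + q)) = 28*j^2 - 11*j*q + q^2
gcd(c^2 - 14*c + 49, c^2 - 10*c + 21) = c - 7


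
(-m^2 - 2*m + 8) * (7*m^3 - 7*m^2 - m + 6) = -7*m^5 - 7*m^4 + 71*m^3 - 60*m^2 - 20*m + 48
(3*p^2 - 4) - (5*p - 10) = 3*p^2 - 5*p + 6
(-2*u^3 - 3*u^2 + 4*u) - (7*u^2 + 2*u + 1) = -2*u^3 - 10*u^2 + 2*u - 1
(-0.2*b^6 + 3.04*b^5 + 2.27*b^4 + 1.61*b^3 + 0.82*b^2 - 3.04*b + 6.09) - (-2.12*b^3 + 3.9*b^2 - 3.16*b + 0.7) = -0.2*b^6 + 3.04*b^5 + 2.27*b^4 + 3.73*b^3 - 3.08*b^2 + 0.12*b + 5.39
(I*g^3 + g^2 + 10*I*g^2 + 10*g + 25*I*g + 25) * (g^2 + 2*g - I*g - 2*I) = I*g^5 + 2*g^4 + 12*I*g^4 + 24*g^3 + 44*I*g^3 + 90*g^2 + 38*I*g^2 + 100*g - 45*I*g - 50*I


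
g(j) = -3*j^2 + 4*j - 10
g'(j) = 4 - 6*j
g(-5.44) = -120.54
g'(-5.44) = 36.64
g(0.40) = -8.88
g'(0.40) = 1.60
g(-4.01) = -74.28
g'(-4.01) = 28.06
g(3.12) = -26.72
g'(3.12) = -14.72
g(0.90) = -8.83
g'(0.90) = -1.40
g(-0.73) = -14.52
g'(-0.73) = 8.38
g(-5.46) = -121.27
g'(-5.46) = 36.76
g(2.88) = -23.36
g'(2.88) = -13.28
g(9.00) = -217.00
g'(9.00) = -50.00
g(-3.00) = -49.00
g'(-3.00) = 22.00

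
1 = 1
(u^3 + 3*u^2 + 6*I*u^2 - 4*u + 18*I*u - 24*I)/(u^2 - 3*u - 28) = (u^2 + u*(-1 + 6*I) - 6*I)/(u - 7)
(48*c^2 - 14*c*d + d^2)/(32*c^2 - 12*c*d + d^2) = (6*c - d)/(4*c - d)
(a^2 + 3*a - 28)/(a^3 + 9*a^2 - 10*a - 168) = 1/(a + 6)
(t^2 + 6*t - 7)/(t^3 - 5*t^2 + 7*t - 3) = (t + 7)/(t^2 - 4*t + 3)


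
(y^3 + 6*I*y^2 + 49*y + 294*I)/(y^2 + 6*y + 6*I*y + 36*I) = (y^2 + 49)/(y + 6)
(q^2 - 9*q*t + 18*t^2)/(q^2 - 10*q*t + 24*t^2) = (q - 3*t)/(q - 4*t)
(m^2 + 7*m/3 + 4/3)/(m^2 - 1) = (m + 4/3)/(m - 1)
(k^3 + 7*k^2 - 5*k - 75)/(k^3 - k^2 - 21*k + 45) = (k + 5)/(k - 3)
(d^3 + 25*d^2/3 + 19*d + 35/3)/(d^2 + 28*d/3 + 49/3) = (d^2 + 6*d + 5)/(d + 7)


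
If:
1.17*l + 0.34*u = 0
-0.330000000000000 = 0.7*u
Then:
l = 0.14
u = -0.47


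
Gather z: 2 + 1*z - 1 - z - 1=0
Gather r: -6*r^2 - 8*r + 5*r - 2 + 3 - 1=-6*r^2 - 3*r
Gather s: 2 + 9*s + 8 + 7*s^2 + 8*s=7*s^2 + 17*s + 10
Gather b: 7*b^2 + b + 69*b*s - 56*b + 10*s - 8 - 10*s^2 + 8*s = 7*b^2 + b*(69*s - 55) - 10*s^2 + 18*s - 8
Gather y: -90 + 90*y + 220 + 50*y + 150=140*y + 280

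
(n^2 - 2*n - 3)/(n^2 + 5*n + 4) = (n - 3)/(n + 4)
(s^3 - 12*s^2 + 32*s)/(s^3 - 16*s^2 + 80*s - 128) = s/(s - 4)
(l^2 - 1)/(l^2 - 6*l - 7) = (l - 1)/(l - 7)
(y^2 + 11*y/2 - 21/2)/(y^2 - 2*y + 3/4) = 2*(y + 7)/(2*y - 1)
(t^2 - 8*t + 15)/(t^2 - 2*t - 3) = (t - 5)/(t + 1)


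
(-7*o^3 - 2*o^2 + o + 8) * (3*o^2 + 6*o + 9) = -21*o^5 - 48*o^4 - 72*o^3 + 12*o^2 + 57*o + 72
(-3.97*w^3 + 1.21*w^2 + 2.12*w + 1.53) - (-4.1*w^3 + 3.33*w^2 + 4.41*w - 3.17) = 0.129999999999999*w^3 - 2.12*w^2 - 2.29*w + 4.7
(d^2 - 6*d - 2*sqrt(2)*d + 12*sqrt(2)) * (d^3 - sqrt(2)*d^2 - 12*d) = d^5 - 6*d^4 - 3*sqrt(2)*d^4 - 8*d^3 + 18*sqrt(2)*d^3 + 24*sqrt(2)*d^2 + 48*d^2 - 144*sqrt(2)*d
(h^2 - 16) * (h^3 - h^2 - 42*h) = h^5 - h^4 - 58*h^3 + 16*h^2 + 672*h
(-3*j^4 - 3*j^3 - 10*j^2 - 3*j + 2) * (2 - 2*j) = 6*j^5 + 14*j^3 - 14*j^2 - 10*j + 4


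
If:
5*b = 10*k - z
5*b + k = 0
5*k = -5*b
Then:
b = 0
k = 0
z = 0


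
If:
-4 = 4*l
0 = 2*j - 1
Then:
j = 1/2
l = -1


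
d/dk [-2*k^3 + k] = 1 - 6*k^2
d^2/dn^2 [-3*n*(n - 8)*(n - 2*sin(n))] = -6*n^2*sin(n) + 48*n*sin(n) + 24*n*cos(n) - 18*n + 12*sin(n) - 96*cos(n) + 48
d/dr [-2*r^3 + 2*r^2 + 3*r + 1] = -6*r^2 + 4*r + 3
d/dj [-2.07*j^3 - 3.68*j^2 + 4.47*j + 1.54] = -6.21*j^2 - 7.36*j + 4.47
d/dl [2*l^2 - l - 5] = 4*l - 1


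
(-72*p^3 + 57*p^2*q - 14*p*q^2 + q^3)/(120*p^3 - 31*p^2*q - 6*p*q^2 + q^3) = (-3*p + q)/(5*p + q)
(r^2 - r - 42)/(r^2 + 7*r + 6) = (r - 7)/(r + 1)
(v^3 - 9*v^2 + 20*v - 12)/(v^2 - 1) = (v^2 - 8*v + 12)/(v + 1)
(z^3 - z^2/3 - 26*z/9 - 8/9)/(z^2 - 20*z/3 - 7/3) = (3*z^2 - 2*z - 8)/(3*(z - 7))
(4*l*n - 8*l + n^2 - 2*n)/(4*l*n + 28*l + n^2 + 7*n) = (n - 2)/(n + 7)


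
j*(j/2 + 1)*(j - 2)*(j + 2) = j^4/2 + j^3 - 2*j^2 - 4*j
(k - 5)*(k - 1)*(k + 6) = k^3 - 31*k + 30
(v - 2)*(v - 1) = v^2 - 3*v + 2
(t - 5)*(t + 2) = t^2 - 3*t - 10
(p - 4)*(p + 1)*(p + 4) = p^3 + p^2 - 16*p - 16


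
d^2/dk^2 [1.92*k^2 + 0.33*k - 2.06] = 3.84000000000000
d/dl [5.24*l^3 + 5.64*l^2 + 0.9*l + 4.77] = 15.72*l^2 + 11.28*l + 0.9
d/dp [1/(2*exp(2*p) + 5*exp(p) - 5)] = (-4*exp(p) - 5)*exp(p)/(2*exp(2*p) + 5*exp(p) - 5)^2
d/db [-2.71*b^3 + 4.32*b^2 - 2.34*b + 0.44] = -8.13*b^2 + 8.64*b - 2.34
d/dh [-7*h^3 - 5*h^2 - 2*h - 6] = -21*h^2 - 10*h - 2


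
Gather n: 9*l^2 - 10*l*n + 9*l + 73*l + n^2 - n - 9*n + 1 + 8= 9*l^2 + 82*l + n^2 + n*(-10*l - 10) + 9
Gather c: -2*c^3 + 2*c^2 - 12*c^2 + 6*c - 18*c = -2*c^3 - 10*c^2 - 12*c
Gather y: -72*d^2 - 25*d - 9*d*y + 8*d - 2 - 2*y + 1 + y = -72*d^2 - 17*d + y*(-9*d - 1) - 1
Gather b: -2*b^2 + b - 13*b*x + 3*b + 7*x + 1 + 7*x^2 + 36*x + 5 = -2*b^2 + b*(4 - 13*x) + 7*x^2 + 43*x + 6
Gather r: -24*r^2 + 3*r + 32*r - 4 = -24*r^2 + 35*r - 4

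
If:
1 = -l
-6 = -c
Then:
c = 6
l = -1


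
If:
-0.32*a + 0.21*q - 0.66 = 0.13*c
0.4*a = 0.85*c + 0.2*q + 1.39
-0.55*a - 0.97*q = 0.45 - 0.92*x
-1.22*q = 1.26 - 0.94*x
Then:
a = 6.15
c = -1.47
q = 11.61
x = 16.40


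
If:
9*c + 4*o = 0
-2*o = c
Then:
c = 0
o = 0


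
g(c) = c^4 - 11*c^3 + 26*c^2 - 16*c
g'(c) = 4*c^3 - 33*c^2 + 52*c - 16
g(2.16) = -2.34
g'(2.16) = -17.33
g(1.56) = 2.48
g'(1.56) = -0.00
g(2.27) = -4.46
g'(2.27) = -21.22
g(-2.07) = 260.45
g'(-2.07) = -300.52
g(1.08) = 0.55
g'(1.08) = 6.71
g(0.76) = -1.64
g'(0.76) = 6.22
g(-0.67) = 25.90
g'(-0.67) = -66.86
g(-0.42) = 12.15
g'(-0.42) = -43.96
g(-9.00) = 16830.00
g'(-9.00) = -6073.00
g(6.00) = -240.00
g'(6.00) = -28.00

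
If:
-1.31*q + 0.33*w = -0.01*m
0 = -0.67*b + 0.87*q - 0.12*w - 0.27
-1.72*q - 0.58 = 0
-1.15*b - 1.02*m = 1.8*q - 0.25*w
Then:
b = -0.60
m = 0.93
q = -0.34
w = -1.37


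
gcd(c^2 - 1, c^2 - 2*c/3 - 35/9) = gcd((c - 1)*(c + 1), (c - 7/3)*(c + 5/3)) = 1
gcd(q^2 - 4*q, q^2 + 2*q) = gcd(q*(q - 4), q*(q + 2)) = q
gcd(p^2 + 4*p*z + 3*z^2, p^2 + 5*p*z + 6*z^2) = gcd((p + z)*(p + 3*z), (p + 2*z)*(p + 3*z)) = p + 3*z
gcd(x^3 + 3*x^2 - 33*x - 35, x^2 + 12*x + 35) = x + 7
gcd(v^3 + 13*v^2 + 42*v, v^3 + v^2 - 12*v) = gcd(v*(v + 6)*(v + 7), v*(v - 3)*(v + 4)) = v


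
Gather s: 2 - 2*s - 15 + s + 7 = -s - 6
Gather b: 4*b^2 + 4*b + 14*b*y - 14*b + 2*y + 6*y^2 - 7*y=4*b^2 + b*(14*y - 10) + 6*y^2 - 5*y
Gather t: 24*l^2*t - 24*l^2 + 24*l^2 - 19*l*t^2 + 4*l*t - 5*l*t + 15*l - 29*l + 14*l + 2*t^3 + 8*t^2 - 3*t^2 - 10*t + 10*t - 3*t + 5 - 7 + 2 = 2*t^3 + t^2*(5 - 19*l) + t*(24*l^2 - l - 3)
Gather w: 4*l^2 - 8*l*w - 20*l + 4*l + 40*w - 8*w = 4*l^2 - 16*l + w*(32 - 8*l)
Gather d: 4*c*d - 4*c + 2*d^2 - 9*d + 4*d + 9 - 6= -4*c + 2*d^2 + d*(4*c - 5) + 3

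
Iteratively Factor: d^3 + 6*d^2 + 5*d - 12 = (d + 3)*(d^2 + 3*d - 4) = (d - 1)*(d + 3)*(d + 4)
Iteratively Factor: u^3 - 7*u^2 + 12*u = (u - 3)*(u^2 - 4*u) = (u - 4)*(u - 3)*(u)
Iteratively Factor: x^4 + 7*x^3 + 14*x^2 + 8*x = (x)*(x^3 + 7*x^2 + 14*x + 8) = x*(x + 4)*(x^2 + 3*x + 2) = x*(x + 2)*(x + 4)*(x + 1)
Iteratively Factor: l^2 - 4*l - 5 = (l - 5)*(l + 1)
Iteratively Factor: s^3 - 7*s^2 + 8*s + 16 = (s - 4)*(s^2 - 3*s - 4) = (s - 4)*(s + 1)*(s - 4)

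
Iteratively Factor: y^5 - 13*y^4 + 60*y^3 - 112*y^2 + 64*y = (y - 4)*(y^4 - 9*y^3 + 24*y^2 - 16*y) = y*(y - 4)*(y^3 - 9*y^2 + 24*y - 16) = y*(y - 4)^2*(y^2 - 5*y + 4) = y*(y - 4)^2*(y - 1)*(y - 4)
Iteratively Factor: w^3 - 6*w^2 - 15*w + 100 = (w - 5)*(w^2 - w - 20) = (w - 5)*(w + 4)*(w - 5)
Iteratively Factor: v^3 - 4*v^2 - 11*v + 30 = (v - 5)*(v^2 + v - 6) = (v - 5)*(v - 2)*(v + 3)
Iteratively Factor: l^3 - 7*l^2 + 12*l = (l - 3)*(l^2 - 4*l) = (l - 4)*(l - 3)*(l)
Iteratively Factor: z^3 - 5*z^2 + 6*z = (z - 3)*(z^2 - 2*z) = z*(z - 3)*(z - 2)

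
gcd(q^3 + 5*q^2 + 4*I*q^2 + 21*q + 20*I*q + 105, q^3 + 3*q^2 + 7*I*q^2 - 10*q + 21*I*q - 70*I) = q^2 + q*(5 + 7*I) + 35*I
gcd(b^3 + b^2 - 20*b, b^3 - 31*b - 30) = b + 5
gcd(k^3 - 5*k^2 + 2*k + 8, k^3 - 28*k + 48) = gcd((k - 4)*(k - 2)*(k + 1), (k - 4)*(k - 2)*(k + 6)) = k^2 - 6*k + 8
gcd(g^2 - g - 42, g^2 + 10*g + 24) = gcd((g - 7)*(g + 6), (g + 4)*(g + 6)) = g + 6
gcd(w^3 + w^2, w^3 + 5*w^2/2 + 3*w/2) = w^2 + w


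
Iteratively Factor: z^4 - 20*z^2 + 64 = (z - 2)*(z^3 + 2*z^2 - 16*z - 32) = (z - 2)*(z + 2)*(z^2 - 16) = (z - 4)*(z - 2)*(z + 2)*(z + 4)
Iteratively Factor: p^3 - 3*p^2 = (p)*(p^2 - 3*p) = p*(p - 3)*(p)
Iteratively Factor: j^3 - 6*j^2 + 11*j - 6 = (j - 1)*(j^2 - 5*j + 6) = (j - 2)*(j - 1)*(j - 3)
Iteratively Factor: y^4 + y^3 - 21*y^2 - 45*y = (y + 3)*(y^3 - 2*y^2 - 15*y) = (y - 5)*(y + 3)*(y^2 + 3*y) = y*(y - 5)*(y + 3)*(y + 3)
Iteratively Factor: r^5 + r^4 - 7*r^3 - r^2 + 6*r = (r + 1)*(r^4 - 7*r^2 + 6*r) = (r + 1)*(r + 3)*(r^3 - 3*r^2 + 2*r) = (r - 2)*(r + 1)*(r + 3)*(r^2 - r) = (r - 2)*(r - 1)*(r + 1)*(r + 3)*(r)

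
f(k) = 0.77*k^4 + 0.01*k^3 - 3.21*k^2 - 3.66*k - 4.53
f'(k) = 3.08*k^3 + 0.03*k^2 - 6.42*k - 3.66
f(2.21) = -9.82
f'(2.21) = 15.54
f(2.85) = 10.00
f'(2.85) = 49.59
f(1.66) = -13.56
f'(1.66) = -0.15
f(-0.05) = -4.36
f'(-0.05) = -3.34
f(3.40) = 49.21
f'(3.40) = 95.92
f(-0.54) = -3.43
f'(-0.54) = -0.67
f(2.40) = -6.12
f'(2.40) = 23.68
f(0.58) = -7.64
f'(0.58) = -6.77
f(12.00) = 15473.31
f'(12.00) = 5245.86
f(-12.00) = 15526.59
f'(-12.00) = -5244.54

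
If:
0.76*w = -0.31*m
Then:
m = -2.45161290322581*w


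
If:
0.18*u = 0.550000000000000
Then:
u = 3.06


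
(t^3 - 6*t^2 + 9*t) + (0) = t^3 - 6*t^2 + 9*t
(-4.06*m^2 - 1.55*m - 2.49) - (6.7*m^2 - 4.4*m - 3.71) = -10.76*m^2 + 2.85*m + 1.22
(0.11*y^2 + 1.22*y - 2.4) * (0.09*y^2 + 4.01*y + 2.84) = 0.0099*y^4 + 0.5509*y^3 + 4.9886*y^2 - 6.1592*y - 6.816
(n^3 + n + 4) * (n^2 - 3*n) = n^5 - 3*n^4 + n^3 + n^2 - 12*n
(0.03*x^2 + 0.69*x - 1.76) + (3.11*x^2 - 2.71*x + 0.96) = 3.14*x^2 - 2.02*x - 0.8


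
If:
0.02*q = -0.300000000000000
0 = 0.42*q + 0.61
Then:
No Solution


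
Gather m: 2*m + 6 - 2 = 2*m + 4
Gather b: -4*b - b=-5*b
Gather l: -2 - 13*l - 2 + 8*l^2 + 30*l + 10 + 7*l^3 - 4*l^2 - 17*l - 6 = 7*l^3 + 4*l^2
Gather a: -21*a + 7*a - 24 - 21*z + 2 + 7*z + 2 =-14*a - 14*z - 20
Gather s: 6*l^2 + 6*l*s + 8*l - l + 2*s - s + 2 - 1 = 6*l^2 + 7*l + s*(6*l + 1) + 1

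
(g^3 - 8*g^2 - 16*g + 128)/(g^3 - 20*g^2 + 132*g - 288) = (g^2 - 16)/(g^2 - 12*g + 36)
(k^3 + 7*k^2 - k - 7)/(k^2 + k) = k + 6 - 7/k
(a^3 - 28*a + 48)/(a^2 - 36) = (a^2 - 6*a + 8)/(a - 6)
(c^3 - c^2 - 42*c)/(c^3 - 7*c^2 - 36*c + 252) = c/(c - 6)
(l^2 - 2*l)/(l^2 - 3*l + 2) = l/(l - 1)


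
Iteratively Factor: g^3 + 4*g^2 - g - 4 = (g + 1)*(g^2 + 3*g - 4) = (g - 1)*(g + 1)*(g + 4)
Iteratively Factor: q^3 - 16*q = (q + 4)*(q^2 - 4*q) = (q - 4)*(q + 4)*(q)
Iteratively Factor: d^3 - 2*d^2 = (d)*(d^2 - 2*d) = d^2*(d - 2)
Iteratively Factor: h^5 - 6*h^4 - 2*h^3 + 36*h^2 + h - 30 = (h - 5)*(h^4 - h^3 - 7*h^2 + h + 6) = (h - 5)*(h + 1)*(h^3 - 2*h^2 - 5*h + 6) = (h - 5)*(h + 1)*(h + 2)*(h^2 - 4*h + 3) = (h - 5)*(h - 1)*(h + 1)*(h + 2)*(h - 3)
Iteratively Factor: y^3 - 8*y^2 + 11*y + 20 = (y - 4)*(y^2 - 4*y - 5) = (y - 5)*(y - 4)*(y + 1)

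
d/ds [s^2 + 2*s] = 2*s + 2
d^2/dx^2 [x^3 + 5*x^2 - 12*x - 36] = 6*x + 10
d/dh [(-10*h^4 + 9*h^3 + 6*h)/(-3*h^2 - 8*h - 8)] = (60*h^5 + 213*h^4 + 176*h^3 - 198*h^2 - 48)/(9*h^4 + 48*h^3 + 112*h^2 + 128*h + 64)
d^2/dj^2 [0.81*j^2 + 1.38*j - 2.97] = 1.62000000000000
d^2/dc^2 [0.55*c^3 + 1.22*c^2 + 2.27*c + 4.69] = 3.3*c + 2.44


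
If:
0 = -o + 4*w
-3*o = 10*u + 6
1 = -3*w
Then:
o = -4/3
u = -1/5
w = -1/3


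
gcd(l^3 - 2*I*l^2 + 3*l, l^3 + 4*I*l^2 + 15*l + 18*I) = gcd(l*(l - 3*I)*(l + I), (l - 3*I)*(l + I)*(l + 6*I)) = l^2 - 2*I*l + 3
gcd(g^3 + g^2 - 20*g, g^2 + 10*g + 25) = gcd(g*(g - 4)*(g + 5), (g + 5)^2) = g + 5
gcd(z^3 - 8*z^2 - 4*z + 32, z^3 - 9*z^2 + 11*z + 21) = 1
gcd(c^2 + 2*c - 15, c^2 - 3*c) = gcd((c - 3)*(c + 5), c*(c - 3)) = c - 3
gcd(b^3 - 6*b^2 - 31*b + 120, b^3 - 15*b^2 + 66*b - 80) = b - 8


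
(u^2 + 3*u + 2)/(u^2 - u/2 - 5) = 2*(u + 1)/(2*u - 5)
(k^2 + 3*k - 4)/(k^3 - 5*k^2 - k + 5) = (k + 4)/(k^2 - 4*k - 5)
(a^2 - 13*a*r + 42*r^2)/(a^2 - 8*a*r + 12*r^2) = (-a + 7*r)/(-a + 2*r)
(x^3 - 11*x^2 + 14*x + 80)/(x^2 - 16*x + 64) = (x^2 - 3*x - 10)/(x - 8)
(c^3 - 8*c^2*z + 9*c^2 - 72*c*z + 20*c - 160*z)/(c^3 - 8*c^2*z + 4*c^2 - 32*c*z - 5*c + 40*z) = (c + 4)/(c - 1)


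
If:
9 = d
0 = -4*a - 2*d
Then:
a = -9/2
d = 9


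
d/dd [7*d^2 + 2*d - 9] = 14*d + 2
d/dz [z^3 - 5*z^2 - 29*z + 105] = 3*z^2 - 10*z - 29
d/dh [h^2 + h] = 2*h + 1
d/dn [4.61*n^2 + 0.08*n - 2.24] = 9.22*n + 0.08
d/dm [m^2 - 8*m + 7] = 2*m - 8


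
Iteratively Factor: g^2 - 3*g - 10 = (g + 2)*(g - 5)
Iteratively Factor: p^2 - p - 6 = (p + 2)*(p - 3)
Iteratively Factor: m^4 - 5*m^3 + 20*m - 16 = (m - 4)*(m^3 - m^2 - 4*m + 4) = (m - 4)*(m - 1)*(m^2 - 4) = (m - 4)*(m - 2)*(m - 1)*(m + 2)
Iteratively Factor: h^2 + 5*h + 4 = (h + 4)*(h + 1)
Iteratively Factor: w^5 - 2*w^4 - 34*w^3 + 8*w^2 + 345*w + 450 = (w + 2)*(w^4 - 4*w^3 - 26*w^2 + 60*w + 225) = (w - 5)*(w + 2)*(w^3 + w^2 - 21*w - 45) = (w - 5)*(w + 2)*(w + 3)*(w^2 - 2*w - 15) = (w - 5)^2*(w + 2)*(w + 3)*(w + 3)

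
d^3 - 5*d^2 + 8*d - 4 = (d - 2)^2*(d - 1)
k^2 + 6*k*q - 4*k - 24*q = (k - 4)*(k + 6*q)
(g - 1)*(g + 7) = g^2 + 6*g - 7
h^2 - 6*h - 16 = (h - 8)*(h + 2)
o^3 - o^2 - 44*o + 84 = (o - 6)*(o - 2)*(o + 7)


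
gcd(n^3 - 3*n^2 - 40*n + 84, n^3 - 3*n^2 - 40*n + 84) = n^3 - 3*n^2 - 40*n + 84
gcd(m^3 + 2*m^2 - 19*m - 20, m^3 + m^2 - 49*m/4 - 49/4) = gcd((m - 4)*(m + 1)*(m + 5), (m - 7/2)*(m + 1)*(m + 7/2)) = m + 1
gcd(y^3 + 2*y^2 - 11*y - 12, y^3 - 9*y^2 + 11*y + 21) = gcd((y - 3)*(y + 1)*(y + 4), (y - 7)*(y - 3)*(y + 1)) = y^2 - 2*y - 3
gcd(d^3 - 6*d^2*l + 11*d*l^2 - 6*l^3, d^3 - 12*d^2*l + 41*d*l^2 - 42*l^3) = d^2 - 5*d*l + 6*l^2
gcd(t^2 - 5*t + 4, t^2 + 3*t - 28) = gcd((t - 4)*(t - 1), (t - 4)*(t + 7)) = t - 4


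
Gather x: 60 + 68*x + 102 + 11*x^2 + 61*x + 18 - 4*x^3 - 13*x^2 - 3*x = -4*x^3 - 2*x^2 + 126*x + 180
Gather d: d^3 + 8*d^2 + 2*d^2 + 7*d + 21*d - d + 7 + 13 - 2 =d^3 + 10*d^2 + 27*d + 18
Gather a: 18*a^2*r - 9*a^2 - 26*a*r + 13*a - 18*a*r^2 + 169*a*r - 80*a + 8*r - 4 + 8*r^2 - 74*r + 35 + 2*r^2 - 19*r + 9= a^2*(18*r - 9) + a*(-18*r^2 + 143*r - 67) + 10*r^2 - 85*r + 40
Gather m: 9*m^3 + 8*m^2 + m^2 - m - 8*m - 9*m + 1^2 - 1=9*m^3 + 9*m^2 - 18*m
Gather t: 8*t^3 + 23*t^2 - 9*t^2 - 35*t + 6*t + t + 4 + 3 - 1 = 8*t^3 + 14*t^2 - 28*t + 6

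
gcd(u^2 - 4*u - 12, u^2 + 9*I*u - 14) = 1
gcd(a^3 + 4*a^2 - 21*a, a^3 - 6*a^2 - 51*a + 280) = a + 7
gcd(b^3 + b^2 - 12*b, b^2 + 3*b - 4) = b + 4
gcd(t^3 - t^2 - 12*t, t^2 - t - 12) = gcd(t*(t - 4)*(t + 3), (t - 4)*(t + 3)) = t^2 - t - 12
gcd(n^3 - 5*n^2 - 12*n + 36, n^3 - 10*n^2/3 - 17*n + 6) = n^2 - 3*n - 18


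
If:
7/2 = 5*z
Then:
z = 7/10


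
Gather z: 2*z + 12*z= 14*z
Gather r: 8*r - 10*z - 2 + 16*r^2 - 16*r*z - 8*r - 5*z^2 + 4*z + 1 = 16*r^2 - 16*r*z - 5*z^2 - 6*z - 1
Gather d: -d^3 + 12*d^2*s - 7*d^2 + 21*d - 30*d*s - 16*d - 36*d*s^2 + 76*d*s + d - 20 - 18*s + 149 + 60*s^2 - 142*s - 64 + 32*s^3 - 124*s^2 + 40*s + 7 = -d^3 + d^2*(12*s - 7) + d*(-36*s^2 + 46*s + 6) + 32*s^3 - 64*s^2 - 120*s + 72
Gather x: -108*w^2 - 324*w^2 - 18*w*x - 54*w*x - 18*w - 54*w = -432*w^2 - 72*w*x - 72*w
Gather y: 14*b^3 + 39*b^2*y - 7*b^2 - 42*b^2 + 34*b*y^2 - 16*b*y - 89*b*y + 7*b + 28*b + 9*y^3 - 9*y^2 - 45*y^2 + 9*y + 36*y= 14*b^3 - 49*b^2 + 35*b + 9*y^3 + y^2*(34*b - 54) + y*(39*b^2 - 105*b + 45)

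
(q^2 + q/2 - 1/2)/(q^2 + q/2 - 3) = (2*q^2 + q - 1)/(2*q^2 + q - 6)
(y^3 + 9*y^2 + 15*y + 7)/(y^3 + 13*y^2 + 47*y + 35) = (y + 1)/(y + 5)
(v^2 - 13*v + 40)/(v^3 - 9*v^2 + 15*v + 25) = (v - 8)/(v^2 - 4*v - 5)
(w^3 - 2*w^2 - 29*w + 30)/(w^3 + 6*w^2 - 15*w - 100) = (w^2 - 7*w + 6)/(w^2 + w - 20)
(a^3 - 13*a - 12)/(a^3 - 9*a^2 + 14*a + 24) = (a + 3)/(a - 6)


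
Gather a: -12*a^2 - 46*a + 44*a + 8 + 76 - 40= -12*a^2 - 2*a + 44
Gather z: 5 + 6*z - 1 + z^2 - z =z^2 + 5*z + 4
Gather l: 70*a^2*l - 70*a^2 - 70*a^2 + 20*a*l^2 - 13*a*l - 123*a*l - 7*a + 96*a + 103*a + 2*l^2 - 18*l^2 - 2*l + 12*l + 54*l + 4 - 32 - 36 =-140*a^2 + 192*a + l^2*(20*a - 16) + l*(70*a^2 - 136*a + 64) - 64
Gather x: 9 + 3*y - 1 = 3*y + 8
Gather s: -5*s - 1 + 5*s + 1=0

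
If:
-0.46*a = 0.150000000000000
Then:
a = -0.33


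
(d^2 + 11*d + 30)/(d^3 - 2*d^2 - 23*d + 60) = (d + 6)/(d^2 - 7*d + 12)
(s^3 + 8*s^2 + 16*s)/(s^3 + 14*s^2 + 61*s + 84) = s*(s + 4)/(s^2 + 10*s + 21)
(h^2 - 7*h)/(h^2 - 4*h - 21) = h/(h + 3)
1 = 1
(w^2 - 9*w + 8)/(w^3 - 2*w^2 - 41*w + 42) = (w - 8)/(w^2 - w - 42)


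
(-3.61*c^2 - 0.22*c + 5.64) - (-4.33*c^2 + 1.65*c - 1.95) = 0.72*c^2 - 1.87*c + 7.59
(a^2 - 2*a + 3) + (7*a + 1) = a^2 + 5*a + 4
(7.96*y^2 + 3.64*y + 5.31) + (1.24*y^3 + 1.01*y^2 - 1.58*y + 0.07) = 1.24*y^3 + 8.97*y^2 + 2.06*y + 5.38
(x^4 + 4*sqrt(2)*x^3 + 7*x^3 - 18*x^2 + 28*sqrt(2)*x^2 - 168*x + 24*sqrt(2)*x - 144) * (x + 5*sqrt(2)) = x^5 + 7*x^4 + 9*sqrt(2)*x^4 + 22*x^3 + 63*sqrt(2)*x^3 - 66*sqrt(2)*x^2 + 112*x^2 - 840*sqrt(2)*x + 96*x - 720*sqrt(2)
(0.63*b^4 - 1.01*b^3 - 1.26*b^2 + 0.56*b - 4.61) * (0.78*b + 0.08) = 0.4914*b^5 - 0.7374*b^4 - 1.0636*b^3 + 0.336*b^2 - 3.551*b - 0.3688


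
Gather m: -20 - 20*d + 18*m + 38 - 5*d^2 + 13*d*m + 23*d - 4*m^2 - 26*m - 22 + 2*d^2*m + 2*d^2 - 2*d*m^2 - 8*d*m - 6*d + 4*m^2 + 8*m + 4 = -3*d^2 - 2*d*m^2 - 3*d + m*(2*d^2 + 5*d)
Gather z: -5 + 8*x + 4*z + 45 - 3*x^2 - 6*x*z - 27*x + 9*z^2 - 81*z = -3*x^2 - 19*x + 9*z^2 + z*(-6*x - 77) + 40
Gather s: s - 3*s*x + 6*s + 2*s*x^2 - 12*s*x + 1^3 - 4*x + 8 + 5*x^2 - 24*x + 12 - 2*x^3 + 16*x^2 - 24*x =s*(2*x^2 - 15*x + 7) - 2*x^3 + 21*x^2 - 52*x + 21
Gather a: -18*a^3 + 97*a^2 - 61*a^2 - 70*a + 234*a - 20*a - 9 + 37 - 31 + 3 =-18*a^3 + 36*a^2 + 144*a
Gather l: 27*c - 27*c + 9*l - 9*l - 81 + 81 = 0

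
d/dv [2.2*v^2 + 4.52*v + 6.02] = 4.4*v + 4.52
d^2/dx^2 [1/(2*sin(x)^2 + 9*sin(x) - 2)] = (-16*sin(x)^4 - 54*sin(x)^3 - 73*sin(x)^2 + 90*sin(x) + 170)/(9*sin(x) - cos(2*x) - 1)^3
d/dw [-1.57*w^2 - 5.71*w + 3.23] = -3.14*w - 5.71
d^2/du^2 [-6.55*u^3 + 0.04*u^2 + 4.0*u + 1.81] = 0.08 - 39.3*u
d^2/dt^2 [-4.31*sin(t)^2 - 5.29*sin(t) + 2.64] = 5.29*sin(t) - 8.62*cos(2*t)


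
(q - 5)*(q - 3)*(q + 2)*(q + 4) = q^4 - 2*q^3 - 25*q^2 + 26*q + 120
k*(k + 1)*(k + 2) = k^3 + 3*k^2 + 2*k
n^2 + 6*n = n*(n + 6)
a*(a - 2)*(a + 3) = a^3 + a^2 - 6*a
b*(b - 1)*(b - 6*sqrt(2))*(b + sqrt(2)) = b^4 - 5*sqrt(2)*b^3 - b^3 - 12*b^2 + 5*sqrt(2)*b^2 + 12*b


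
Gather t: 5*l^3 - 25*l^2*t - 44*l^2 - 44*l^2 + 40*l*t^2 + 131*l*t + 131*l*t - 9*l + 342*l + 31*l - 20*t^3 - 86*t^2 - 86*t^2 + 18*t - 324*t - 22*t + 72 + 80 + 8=5*l^3 - 88*l^2 + 364*l - 20*t^3 + t^2*(40*l - 172) + t*(-25*l^2 + 262*l - 328) + 160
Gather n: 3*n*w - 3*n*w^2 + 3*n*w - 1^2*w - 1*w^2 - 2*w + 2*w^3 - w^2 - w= n*(-3*w^2 + 6*w) + 2*w^3 - 2*w^2 - 4*w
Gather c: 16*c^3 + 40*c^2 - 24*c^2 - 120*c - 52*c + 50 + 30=16*c^3 + 16*c^2 - 172*c + 80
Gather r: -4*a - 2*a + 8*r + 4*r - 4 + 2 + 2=-6*a + 12*r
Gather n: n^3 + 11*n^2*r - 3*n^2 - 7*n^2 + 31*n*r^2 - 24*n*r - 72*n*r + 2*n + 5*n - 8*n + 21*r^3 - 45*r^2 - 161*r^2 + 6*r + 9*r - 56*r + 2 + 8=n^3 + n^2*(11*r - 10) + n*(31*r^2 - 96*r - 1) + 21*r^3 - 206*r^2 - 41*r + 10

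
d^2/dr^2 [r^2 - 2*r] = 2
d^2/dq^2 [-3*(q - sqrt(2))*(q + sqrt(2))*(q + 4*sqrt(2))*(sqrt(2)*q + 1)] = -36*sqrt(2)*q^2 - 162*q - 12*sqrt(2)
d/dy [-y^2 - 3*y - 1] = -2*y - 3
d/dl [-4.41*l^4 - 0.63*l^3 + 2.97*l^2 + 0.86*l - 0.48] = -17.64*l^3 - 1.89*l^2 + 5.94*l + 0.86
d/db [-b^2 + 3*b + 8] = 3 - 2*b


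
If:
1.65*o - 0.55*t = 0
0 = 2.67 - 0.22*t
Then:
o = 4.05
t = 12.14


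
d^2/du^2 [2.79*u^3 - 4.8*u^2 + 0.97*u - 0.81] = 16.74*u - 9.6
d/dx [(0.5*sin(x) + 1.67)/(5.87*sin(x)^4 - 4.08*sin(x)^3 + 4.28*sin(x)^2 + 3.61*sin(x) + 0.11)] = (-8.805*sin(x)^4 - 35.1316*sin(x)^3 + 18.3008*sin(x)^2 - 14.2952*sin(x) - 5.9737)*cos(x)/(34.4569*sin(x)^8 - 47.8992*sin(x)^7 + 66.8936*sin(x)^6 + 7.45659999999999*sin(x)^5 - 9.8478*sin(x)^4 + 30.004*sin(x)^3 + 13.9737*sin(x)^2 + 0.7942*sin(x) + 0.0121)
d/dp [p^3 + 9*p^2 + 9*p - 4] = 3*p^2 + 18*p + 9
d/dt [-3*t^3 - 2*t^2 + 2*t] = -9*t^2 - 4*t + 2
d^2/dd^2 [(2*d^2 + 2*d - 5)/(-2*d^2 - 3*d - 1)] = 2*(4*d^3 + 72*d^2 + 102*d + 39)/(8*d^6 + 36*d^5 + 66*d^4 + 63*d^3 + 33*d^2 + 9*d + 1)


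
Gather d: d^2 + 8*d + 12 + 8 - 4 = d^2 + 8*d + 16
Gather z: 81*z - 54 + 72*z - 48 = 153*z - 102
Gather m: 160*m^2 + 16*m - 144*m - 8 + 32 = 160*m^2 - 128*m + 24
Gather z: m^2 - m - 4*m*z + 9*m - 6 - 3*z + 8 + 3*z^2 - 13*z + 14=m^2 + 8*m + 3*z^2 + z*(-4*m - 16) + 16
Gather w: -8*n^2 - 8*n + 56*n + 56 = -8*n^2 + 48*n + 56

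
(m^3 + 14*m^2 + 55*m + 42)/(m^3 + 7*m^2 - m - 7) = (m + 6)/(m - 1)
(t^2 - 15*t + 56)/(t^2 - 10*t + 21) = (t - 8)/(t - 3)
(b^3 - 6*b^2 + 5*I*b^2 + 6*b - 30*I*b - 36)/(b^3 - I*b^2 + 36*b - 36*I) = (b - 6)/(b - 6*I)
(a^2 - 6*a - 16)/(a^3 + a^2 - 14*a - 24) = (a - 8)/(a^2 - a - 12)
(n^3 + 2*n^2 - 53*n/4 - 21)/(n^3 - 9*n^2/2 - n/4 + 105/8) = 2*(n + 4)/(2*n - 5)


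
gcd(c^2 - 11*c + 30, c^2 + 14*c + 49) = 1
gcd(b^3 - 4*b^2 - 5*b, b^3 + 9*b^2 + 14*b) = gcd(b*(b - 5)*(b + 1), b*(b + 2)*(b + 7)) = b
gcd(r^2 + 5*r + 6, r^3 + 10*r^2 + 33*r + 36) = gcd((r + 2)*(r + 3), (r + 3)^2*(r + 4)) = r + 3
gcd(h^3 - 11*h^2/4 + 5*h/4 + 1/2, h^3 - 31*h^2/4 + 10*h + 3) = h^2 - 7*h/4 - 1/2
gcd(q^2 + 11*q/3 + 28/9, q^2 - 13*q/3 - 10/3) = 1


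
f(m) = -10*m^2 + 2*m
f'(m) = 2 - 20*m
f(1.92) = -33.02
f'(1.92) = -36.40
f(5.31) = -271.34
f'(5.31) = -104.20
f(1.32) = -14.78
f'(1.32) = -24.40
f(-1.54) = -26.80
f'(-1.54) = 32.80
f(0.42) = -0.92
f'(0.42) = -6.40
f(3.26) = -99.76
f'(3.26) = -63.20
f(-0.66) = -5.68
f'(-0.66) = 15.20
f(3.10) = -89.90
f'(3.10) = -60.00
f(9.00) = -792.00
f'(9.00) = -178.00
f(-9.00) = -828.00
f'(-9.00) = 182.00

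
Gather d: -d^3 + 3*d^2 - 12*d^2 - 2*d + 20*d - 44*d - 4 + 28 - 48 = -d^3 - 9*d^2 - 26*d - 24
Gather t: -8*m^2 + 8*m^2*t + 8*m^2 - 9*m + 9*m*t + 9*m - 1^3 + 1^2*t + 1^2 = t*(8*m^2 + 9*m + 1)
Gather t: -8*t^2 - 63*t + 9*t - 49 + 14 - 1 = -8*t^2 - 54*t - 36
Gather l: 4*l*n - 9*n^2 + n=4*l*n - 9*n^2 + n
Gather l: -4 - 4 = -8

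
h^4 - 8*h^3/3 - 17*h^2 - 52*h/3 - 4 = (h - 6)*(h + 1/3)*(h + 1)*(h + 2)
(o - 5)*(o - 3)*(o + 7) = o^3 - o^2 - 41*o + 105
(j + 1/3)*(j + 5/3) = j^2 + 2*j + 5/9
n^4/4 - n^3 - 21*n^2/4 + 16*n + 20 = (n/4 + 1/4)*(n - 5)*(n - 4)*(n + 4)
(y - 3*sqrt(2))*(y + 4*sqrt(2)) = y^2 + sqrt(2)*y - 24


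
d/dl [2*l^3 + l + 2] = 6*l^2 + 1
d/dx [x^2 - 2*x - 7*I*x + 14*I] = 2*x - 2 - 7*I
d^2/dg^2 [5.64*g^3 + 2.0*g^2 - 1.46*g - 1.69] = 33.84*g + 4.0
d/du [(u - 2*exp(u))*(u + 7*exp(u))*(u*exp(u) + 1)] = (u + 1)*(u - 2*exp(u))*(u + 7*exp(u))*exp(u) + (u - 2*exp(u))*(u*exp(u) + 1)*(7*exp(u) + 1) - (u + 7*exp(u))*(u*exp(u) + 1)*(2*exp(u) - 1)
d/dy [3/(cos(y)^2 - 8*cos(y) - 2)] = 6*(cos(y) - 4)*sin(y)/(sin(y)^2 + 8*cos(y) + 1)^2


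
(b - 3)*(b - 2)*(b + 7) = b^3 + 2*b^2 - 29*b + 42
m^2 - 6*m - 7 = (m - 7)*(m + 1)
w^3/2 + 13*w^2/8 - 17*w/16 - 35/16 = (w/2 + 1/2)*(w - 5/4)*(w + 7/2)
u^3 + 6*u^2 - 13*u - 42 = (u - 3)*(u + 2)*(u + 7)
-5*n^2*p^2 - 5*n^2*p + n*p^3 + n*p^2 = p*(-5*n + p)*(n*p + n)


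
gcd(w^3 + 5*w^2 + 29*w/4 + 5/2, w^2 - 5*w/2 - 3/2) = w + 1/2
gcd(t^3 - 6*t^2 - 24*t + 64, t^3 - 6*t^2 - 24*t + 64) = t^3 - 6*t^2 - 24*t + 64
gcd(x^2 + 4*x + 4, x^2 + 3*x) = 1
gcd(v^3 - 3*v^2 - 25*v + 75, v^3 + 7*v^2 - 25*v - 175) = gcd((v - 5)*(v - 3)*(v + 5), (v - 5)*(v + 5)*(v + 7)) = v^2 - 25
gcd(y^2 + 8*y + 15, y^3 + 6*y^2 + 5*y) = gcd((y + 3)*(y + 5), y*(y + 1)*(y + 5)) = y + 5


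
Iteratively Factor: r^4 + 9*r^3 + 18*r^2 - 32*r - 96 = (r - 2)*(r^3 + 11*r^2 + 40*r + 48) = (r - 2)*(r + 4)*(r^2 + 7*r + 12) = (r - 2)*(r + 3)*(r + 4)*(r + 4)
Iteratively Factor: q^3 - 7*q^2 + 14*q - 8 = (q - 1)*(q^2 - 6*q + 8) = (q - 4)*(q - 1)*(q - 2)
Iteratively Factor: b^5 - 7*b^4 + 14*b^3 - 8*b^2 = (b)*(b^4 - 7*b^3 + 14*b^2 - 8*b) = b*(b - 1)*(b^3 - 6*b^2 + 8*b) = b*(b - 4)*(b - 1)*(b^2 - 2*b) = b^2*(b - 4)*(b - 1)*(b - 2)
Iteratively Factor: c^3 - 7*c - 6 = (c - 3)*(c^2 + 3*c + 2) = (c - 3)*(c + 2)*(c + 1)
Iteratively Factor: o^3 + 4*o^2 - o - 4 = (o - 1)*(o^2 + 5*o + 4) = (o - 1)*(o + 1)*(o + 4)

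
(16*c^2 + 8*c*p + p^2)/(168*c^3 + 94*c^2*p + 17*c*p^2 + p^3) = (4*c + p)/(42*c^2 + 13*c*p + p^2)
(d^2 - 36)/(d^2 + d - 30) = (d - 6)/(d - 5)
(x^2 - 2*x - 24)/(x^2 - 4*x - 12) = (x + 4)/(x + 2)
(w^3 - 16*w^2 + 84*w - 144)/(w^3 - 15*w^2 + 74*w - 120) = (w - 6)/(w - 5)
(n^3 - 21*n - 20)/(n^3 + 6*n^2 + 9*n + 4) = (n - 5)/(n + 1)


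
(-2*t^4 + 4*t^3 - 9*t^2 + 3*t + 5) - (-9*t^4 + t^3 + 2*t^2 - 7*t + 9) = 7*t^4 + 3*t^3 - 11*t^2 + 10*t - 4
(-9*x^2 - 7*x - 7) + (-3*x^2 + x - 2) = -12*x^2 - 6*x - 9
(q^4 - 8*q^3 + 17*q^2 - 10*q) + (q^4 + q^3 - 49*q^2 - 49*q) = 2*q^4 - 7*q^3 - 32*q^2 - 59*q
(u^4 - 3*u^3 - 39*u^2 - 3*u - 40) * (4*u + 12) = 4*u^5 - 192*u^3 - 480*u^2 - 196*u - 480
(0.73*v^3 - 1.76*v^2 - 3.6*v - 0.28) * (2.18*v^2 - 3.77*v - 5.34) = 1.5914*v^5 - 6.5889*v^4 - 5.111*v^3 + 22.36*v^2 + 20.2796*v + 1.4952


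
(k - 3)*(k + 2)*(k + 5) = k^3 + 4*k^2 - 11*k - 30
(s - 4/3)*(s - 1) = s^2 - 7*s/3 + 4/3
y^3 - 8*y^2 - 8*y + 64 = (y - 8)*(y - 2*sqrt(2))*(y + 2*sqrt(2))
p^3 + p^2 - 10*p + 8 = (p - 2)*(p - 1)*(p + 4)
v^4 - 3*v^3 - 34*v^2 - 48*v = v*(v - 8)*(v + 2)*(v + 3)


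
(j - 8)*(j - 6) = j^2 - 14*j + 48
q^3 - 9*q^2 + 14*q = q*(q - 7)*(q - 2)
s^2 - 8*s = s*(s - 8)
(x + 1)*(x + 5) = x^2 + 6*x + 5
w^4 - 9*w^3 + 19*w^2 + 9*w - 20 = (w - 5)*(w - 4)*(w - 1)*(w + 1)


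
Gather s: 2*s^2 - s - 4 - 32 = 2*s^2 - s - 36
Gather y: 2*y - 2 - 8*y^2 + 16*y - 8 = -8*y^2 + 18*y - 10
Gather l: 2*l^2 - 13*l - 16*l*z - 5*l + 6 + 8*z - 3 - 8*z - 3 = 2*l^2 + l*(-16*z - 18)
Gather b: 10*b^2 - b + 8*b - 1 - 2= 10*b^2 + 7*b - 3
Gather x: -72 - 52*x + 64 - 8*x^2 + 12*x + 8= -8*x^2 - 40*x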